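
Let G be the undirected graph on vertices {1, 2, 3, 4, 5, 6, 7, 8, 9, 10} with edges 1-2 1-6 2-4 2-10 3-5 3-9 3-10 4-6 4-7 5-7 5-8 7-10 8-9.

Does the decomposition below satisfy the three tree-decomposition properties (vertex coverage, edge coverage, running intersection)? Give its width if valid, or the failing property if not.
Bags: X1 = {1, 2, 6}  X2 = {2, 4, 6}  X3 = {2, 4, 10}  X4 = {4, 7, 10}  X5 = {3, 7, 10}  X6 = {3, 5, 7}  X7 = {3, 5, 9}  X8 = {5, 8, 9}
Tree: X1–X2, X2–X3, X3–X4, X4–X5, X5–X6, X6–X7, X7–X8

Every vertex of G appears in some bag (union = {1, 2, 3, 4, 5, 6, 7, 8, 9, 10}); every edge is covered by a bag; and for each vertex v the set of bags containing v is connected in the bag tree. The decomposition is therefore valid. The largest bag has 3 vertices, so the width is 2.

Yes; width 2.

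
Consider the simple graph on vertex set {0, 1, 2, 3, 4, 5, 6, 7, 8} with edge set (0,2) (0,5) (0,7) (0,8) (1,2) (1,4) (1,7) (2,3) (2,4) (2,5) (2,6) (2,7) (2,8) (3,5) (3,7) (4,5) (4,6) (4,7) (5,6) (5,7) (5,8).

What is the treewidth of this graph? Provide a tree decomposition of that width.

Treewidth 3.
Bags: B1 = {2, 4, 5, 7}  B2 = {0, 2, 5, 7}  B3 = {2, 3, 5, 7}  B4 = {2, 4, 5, 6}  B5 = {0, 2, 5, 8}  B6 = {1, 2, 4, 7}
Tree: B1–B2, B2–B3, B1–B4, B2–B5, B1–B6

The largest bag has 4 vertices, giving width 3; this decomposition certifies tw(G) ≤ 3. Conversely, {1, 2, 4, 7} is a clique of size 4, and the vertices of any clique must share a bag in every tree decomposition; so some bag has ≥ 4 vertices and tw(G) ≥ 3. Therefore the treewidth is 3.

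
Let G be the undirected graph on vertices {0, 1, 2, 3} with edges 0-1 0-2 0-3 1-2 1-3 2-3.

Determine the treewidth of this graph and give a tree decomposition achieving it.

A single bag containing all 4 vertices is trivially a valid decomposition of width 3. On the other hand G contains the 4-clique {0, 1, 2, 3}. A clique must lie in a single bag of any decomposition, so no decomposition can have width below 3. Combining the bounds, tw(G) = 3.

Treewidth 3.
Bags: B1 = {0, 1, 2, 3}
Tree: (single bag)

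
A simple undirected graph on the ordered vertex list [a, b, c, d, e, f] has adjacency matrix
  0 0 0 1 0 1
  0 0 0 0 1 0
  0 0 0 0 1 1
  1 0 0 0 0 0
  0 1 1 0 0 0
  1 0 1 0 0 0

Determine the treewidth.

1

A width-1 tree decomposition is:
Bags: B1 = {a, d}  B2 = {a, f}  B3 = {c, f}  B4 = {c, e}  B5 = {b, e}
Tree: B1–B2, B2–B3, B3–B4, B4–B5
Every bag has size at most 2, so the width is 2 − 1 = 1 and tw(G) ≤ 1. Since G has at least one edge (e.g. d–a), it is not an edgeless graph, so tw(G) ≥ 1. Combining the bounds, tw(G) = 1.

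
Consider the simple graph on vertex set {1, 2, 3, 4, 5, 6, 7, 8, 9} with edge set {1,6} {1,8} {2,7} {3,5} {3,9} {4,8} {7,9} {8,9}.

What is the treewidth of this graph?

1

A width-1 tree decomposition is:
Bags: B1 = {8, 9}  B2 = {7, 9}  B3 = {4, 8}  B4 = {2, 7}  B5 = {1, 8}  B6 = {1, 6}  B7 = {3, 9}  B8 = {3, 5}
Tree: B1–B2, B1–B3, B2–B4, B3–B5, B5–B6, B1–B7, B7–B8
Each bag holds 2 vertices, so the decomposition has width 1, which upper-bounds the treewidth. Since G has at least one edge (e.g. 8–9), it is not an edgeless graph, so tw(G) ≥ 1. Combining the bounds, tw(G) = 1.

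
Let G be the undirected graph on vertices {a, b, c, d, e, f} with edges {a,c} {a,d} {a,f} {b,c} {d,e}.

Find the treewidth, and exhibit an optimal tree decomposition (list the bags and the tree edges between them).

Each bag holds 2 vertices, so the decomposition has width 1, which upper-bounds the treewidth. Any graph with an edge has treewidth ≥ 1, and G has the edge c–a. Therefore the treewidth is 1.

Treewidth 1.
One optimal decomposition is:
Bags: B1 = {a, c}  B2 = {b, c}  B3 = {a, f}  B4 = {a, d}  B5 = {d, e}
Tree: B1–B2, B1–B3, B3–B4, B4–B5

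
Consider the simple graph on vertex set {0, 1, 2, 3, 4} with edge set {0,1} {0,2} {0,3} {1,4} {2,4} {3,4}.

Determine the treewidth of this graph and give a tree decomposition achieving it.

Every bag has size at most 3, so the width is 3 − 1 = 2 and tw(G) ≤ 2. The edges 1–4–2–0–1 form a cycle, so G is not a tree and its treewidth is at least 2. Therefore the treewidth is 2.

Treewidth 2.
Bags: B1 = {0, 1, 4}  B2 = {0, 2, 4}  B3 = {0, 3, 4}
Tree: B1–B2, B2–B3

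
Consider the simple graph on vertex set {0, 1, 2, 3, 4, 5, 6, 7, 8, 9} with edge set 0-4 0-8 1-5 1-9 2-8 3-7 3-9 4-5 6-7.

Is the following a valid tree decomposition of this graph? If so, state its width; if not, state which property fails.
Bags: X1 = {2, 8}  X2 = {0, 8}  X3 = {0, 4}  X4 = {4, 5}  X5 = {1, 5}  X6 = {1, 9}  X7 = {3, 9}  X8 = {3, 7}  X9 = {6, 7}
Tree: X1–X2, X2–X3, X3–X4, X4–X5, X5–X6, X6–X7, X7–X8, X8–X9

Checking the three conditions: (i) the bags cover all of {0, 1, 2, 3, 4, 5, 6, 7, 8, 9}; (ii) for each edge, some bag contains both endpoints; (iii) the bags containing any fixed vertex form a subtree. All hold, so the decomposition is valid with width 2 − 1 = 1.

Yes; width 1.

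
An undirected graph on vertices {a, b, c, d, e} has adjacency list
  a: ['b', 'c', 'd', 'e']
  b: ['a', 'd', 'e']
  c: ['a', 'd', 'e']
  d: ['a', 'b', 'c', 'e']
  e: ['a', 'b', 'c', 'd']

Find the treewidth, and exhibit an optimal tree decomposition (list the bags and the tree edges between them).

Treewidth 3.
One optimal decomposition is:
Bags: B1 = {a, c, d, e}  B2 = {a, b, d, e}
Tree: B1–B2

Each bag holds 4 vertices, so the decomposition has width 3, which upper-bounds the treewidth. Conversely, {a, c, d, e} is a clique of size 4, and the vertices of any clique must share a bag in every tree decomposition; so some bag has ≥ 4 vertices and tw(G) ≥ 3. Hence tw(G) = 3 exactly.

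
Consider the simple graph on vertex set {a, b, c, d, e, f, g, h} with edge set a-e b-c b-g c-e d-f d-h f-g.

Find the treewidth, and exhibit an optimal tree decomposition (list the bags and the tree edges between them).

Every bag has size at most 2, so the width is 2 − 1 = 1 and tw(G) ≤ 1. Since G has at least one edge (e.g. h–d), it is not an edgeless graph, so tw(G) ≥ 1. Hence tw(G) = 1 exactly.

Treewidth 1.
Bags: B1 = {d, h}  B2 = {d, f}  B3 = {f, g}  B4 = {b, g}  B5 = {b, c}  B6 = {c, e}  B7 = {a, e}
Tree: B1–B2, B2–B3, B3–B4, B4–B5, B5–B6, B6–B7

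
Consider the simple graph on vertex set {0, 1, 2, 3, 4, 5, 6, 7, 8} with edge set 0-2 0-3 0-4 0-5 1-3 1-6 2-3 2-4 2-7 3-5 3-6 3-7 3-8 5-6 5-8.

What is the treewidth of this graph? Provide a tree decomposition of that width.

The largest bag has 3 vertices, giving width 2; this decomposition certifies tw(G) ≤ 2. For the lower bound, the 3 vertices {1, 3, 6} are pairwise adjacent, and any tree decomposition puts a clique entirely inside one bag — forcing width ≥ 2. Therefore the treewidth is 2.

Treewidth 2.
Bags: B1 = {0, 3, 5}  B2 = {0, 2, 3}  B3 = {0, 2, 4}  B4 = {3, 5, 6}  B5 = {2, 3, 7}  B6 = {3, 5, 8}  B7 = {1, 3, 6}
Tree: B1–B2, B2–B3, B1–B4, B2–B5, B1–B6, B4–B7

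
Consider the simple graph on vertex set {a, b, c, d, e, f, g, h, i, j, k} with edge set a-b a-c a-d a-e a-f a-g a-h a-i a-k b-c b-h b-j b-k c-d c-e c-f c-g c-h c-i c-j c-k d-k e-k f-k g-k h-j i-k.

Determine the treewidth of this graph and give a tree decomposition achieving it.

The largest bag has 4 vertices, giving width 3; this decomposition certifies tw(G) ≤ 3. On the other hand G contains the 4-clique {b, c, h, j}. A clique must lie in a single bag of any decomposition, so no decomposition can have width below 3. The upper and lower bounds meet at 3, so that is the treewidth.

Treewidth 3.
One such decomposition:
Bags: B1 = {a, c, d, k}  B2 = {a, c, e, k}  B3 = {a, c, f, k}  B4 = {a, c, g, k}  B5 = {a, b, c, k}  B6 = {a, c, i, k}  B7 = {a, b, c, h}  B8 = {b, c, h, j}
Tree: B1–B2, B2–B3, B2–B4, B2–B5, B4–B6, B5–B7, B7–B8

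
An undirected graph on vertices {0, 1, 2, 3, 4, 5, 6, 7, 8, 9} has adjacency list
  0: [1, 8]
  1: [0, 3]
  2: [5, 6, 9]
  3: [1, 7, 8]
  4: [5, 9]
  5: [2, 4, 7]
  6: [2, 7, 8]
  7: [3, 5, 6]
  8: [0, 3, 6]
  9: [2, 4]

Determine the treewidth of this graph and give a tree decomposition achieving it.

The largest bag has 3 vertices, giving width 2; this decomposition certifies tw(G) ≤ 2. The edges 9–4–5–2–9 form a cycle, so G is not a tree and its treewidth is at least 2. Therefore the treewidth is 2.

Treewidth 2.
Bags: B1 = {2, 4, 9}  B2 = {2, 4, 5}  B3 = {2, 5, 6}  B4 = {5, 6, 7}  B5 = {6, 7, 8}  B6 = {3, 7, 8}  B7 = {0, 3, 8}  B8 = {0, 1, 3}
Tree: B1–B2, B2–B3, B3–B4, B4–B5, B5–B6, B6–B7, B7–B8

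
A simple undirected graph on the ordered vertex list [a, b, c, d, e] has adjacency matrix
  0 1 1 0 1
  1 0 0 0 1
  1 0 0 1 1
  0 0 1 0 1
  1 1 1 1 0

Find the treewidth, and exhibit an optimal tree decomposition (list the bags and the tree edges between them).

Treewidth 2.
One such decomposition:
Bags: B1 = {a, b, e}  B2 = {a, c, e}  B3 = {c, d, e}
Tree: B1–B2, B2–B3

The largest bag has 3 vertices, giving width 2; this decomposition certifies tw(G) ≤ 2. Conversely, {c, d, e} is a clique of size 3, and the vertices of any clique must share a bag in every tree decomposition; so some bag has ≥ 3 vertices and tw(G) ≥ 2. The upper and lower bounds meet at 2, so that is the treewidth.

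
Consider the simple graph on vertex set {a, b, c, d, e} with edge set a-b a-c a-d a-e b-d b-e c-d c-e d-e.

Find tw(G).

A width-3 tree decomposition is:
Bags: B1 = {a, c, d, e}  B2 = {a, b, d, e}
Tree: B1–B2
Every bag has size at most 4, so the width is 4 − 1 = 3 and tw(G) ≤ 3. On the other hand G contains the 4-clique {a, c, d, e}. A clique must lie in a single bag of any decomposition, so no decomposition can have width below 3. Therefore the treewidth is 3.

3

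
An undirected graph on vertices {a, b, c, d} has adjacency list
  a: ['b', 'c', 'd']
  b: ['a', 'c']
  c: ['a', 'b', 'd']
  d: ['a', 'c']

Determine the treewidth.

A width-2 tree decomposition is:
Bags: B1 = {a, b, c}  B2 = {a, c, d}
Tree: B1–B2
Every bag has size at most 3, so the width is 3 − 1 = 2 and tw(G) ≤ 2. For the lower bound, the 3 vertices {a, c, d} are pairwise adjacent, and any tree decomposition puts a clique entirely inside one bag — forcing width ≥ 2. Hence tw(G) = 2 exactly.

2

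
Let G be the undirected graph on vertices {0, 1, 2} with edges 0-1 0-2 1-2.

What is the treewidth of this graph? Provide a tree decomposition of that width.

Treewidth 2.
One such decomposition:
Bags: B1 = {0, 1, 2}
Tree: (single bag)

With just one bag of size 3, the width is 3 − 1 = 2, so tw(G) ≤ 2. Conversely, {0, 1, 2} is a clique of size 3, and the vertices of any clique must share a bag in every tree decomposition; so some bag has ≥ 3 vertices and tw(G) ≥ 2. Hence tw(G) = 2 exactly.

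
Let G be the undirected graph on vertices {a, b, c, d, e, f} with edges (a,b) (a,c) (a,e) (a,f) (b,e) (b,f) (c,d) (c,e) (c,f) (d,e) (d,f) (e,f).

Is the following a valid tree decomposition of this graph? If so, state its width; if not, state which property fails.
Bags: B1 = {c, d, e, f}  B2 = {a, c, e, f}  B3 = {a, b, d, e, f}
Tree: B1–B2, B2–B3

A tree decomposition must satisfy three properties: every vertex lies in some bag; for every edge, both endpoints lie together in some bag; and for every vertex, the bags containing it form a connected subtree. Here bags containing vertex d are not connected in the tree, so the decomposition is invalid.

No — bags containing vertex d are not connected in the tree.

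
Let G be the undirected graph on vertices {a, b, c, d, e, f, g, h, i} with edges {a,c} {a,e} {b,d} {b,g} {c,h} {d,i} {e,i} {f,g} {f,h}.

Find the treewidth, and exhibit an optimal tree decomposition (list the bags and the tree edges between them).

The largest bag has 3 vertices, giving width 2; this decomposition certifies tw(G) ≤ 2. The edges e–a–c–h–f–g–b–d–i–e form a cycle, so G is not a tree and its treewidth is at least 2. The upper and lower bounds meet at 2, so that is the treewidth.

Treewidth 2.
One such decomposition:
Bags: B1 = {a, c, e}  B2 = {c, e, h}  B3 = {e, f, h}  B4 = {e, f, g}  B5 = {b, e, g}  B6 = {b, d, e}  B7 = {d, e, i}
Tree: B1–B2, B2–B3, B3–B4, B4–B5, B5–B6, B6–B7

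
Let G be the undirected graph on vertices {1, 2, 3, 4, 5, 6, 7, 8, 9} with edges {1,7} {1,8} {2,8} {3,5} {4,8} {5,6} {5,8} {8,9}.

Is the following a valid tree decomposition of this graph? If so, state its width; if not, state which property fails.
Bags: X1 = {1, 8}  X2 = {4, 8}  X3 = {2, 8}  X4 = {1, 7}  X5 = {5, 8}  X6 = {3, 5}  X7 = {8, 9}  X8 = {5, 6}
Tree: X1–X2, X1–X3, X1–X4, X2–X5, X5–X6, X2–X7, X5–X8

Vertex coverage: the bags together contain {1, 2, 3, 4, 5, 6, 7, 8, 9}, the full vertex set. Edge coverage: each edge of G has both endpoints in at least one bag. Running intersection: for every vertex, the bags containing it form a connected subtree. All three properties hold, so this is a valid tree decomposition of width max|bag| − 1 = 1, and hence tw(G) ≤ 1.

Yes; width 1.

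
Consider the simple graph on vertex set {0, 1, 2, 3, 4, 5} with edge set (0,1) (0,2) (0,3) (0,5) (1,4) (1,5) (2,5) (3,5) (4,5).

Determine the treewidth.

A width-2 tree decomposition is:
Bags: B1 = {0, 1, 5}  B2 = {0, 3, 5}  B3 = {1, 4, 5}  B4 = {0, 2, 5}
Tree: B1–B2, B1–B3, B1–B4
Every bag has size at most 3, so the width is 3 − 1 = 2 and tw(G) ≤ 2. On the other hand G contains the 3-clique {0, 1, 5}. A clique must lie in a single bag of any decomposition, so no decomposition can have width below 2. Hence tw(G) = 2 exactly.

2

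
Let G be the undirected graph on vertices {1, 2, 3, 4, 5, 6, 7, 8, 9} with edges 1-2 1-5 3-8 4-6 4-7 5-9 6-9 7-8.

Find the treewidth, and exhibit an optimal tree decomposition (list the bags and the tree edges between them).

Treewidth 1.
One such decomposition:
Bags: B1 = {3, 8}  B2 = {7, 8}  B3 = {4, 7}  B4 = {4, 6}  B5 = {6, 9}  B6 = {5, 9}  B7 = {1, 5}  B8 = {1, 2}
Tree: B1–B2, B2–B3, B3–B4, B4–B5, B5–B6, B6–B7, B7–B8

The largest bag has 2 vertices, giving width 1; this decomposition certifies tw(G) ≤ 1. G has an edge, so its treewidth is at least 1. The upper and lower bounds meet at 1, so that is the treewidth.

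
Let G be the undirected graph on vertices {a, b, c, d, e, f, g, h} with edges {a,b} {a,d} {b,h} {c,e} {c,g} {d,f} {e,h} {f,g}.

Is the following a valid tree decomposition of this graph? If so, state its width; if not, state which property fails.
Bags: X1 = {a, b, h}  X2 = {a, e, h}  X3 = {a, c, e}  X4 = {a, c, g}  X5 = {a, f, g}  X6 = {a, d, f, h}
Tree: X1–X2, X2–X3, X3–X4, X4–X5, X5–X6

No — bags containing vertex h are not connected in the tree.

A tree decomposition must satisfy three properties: every vertex lies in some bag; for every edge, both endpoints lie together in some bag; and for every vertex, the bags containing it form a connected subtree. Here bags containing vertex h are not connected in the tree, so the decomposition is invalid.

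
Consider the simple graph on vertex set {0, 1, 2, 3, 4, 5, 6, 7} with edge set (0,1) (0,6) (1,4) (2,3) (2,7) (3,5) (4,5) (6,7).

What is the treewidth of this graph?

2

A width-2 tree decomposition is:
Bags: B1 = {0, 1, 6}  B2 = {1, 4, 6}  B3 = {4, 5, 6}  B4 = {3, 5, 6}  B5 = {2, 3, 6}  B6 = {2, 6, 7}
Tree: B1–B2, B2–B3, B3–B4, B4–B5, B5–B6
Each bag holds 3 vertices, so the decomposition has width 2, which upper-bounds the treewidth. The edges 6–0–1–4–5–3–2–7–6 form a cycle, so G is not a tree and its treewidth is at least 2. Therefore the treewidth is 2.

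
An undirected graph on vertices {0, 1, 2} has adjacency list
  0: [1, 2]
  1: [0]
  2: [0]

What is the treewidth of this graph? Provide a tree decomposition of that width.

Treewidth 1.
Bags: B1 = {0, 2}  B2 = {0, 1}
Tree: B1–B2

The largest bag has 2 vertices, giving width 1; this decomposition certifies tw(G) ≤ 1. Since G has at least one edge (e.g. 0–2), it is not an edgeless graph, so tw(G) ≥ 1. Combining the bounds, tw(G) = 1.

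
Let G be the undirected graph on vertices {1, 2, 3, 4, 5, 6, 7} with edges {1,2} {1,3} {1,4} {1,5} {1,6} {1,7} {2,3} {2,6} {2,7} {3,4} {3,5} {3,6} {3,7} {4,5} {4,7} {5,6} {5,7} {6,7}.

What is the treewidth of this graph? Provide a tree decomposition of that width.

Treewidth 4.
Bags: B1 = {1, 3, 4, 5, 7}  B2 = {1, 3, 5, 6, 7}  B3 = {1, 2, 3, 6, 7}
Tree: B1–B2, B2–B3

Each bag holds 5 vertices, so the decomposition has width 4, which upper-bounds the treewidth. For the lower bound, the 5 vertices {1, 2, 3, 6, 7} are pairwise adjacent, and any tree decomposition puts a clique entirely inside one bag — forcing width ≥ 4. The upper and lower bounds meet at 4, so that is the treewidth.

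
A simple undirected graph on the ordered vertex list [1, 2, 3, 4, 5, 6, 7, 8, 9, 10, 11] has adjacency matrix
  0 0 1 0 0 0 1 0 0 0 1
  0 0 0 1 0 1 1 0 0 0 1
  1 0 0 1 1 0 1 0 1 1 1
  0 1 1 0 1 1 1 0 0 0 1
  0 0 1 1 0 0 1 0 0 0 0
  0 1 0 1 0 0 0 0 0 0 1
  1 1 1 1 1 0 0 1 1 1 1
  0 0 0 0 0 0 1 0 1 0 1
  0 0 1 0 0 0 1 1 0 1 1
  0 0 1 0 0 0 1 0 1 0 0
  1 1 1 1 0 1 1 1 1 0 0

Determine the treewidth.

A width-3 tree decomposition is:
Bags: B1 = {3, 7, 9, 11}  B2 = {3, 4, 7, 11}  B3 = {7, 8, 9, 11}  B4 = {2, 4, 7, 11}  B5 = {3, 7, 9, 10}  B6 = {2, 4, 6, 11}  B7 = {1, 3, 7, 11}  B8 = {3, 4, 5, 7}
Tree: B1–B2, B1–B3, B2–B4, B1–B5, B4–B6, B1–B7, B2–B8
Every bag has size at most 4, so the width is 4 − 1 = 3 and tw(G) ≤ 3. For the lower bound, the 4 vertices {2, 4, 6, 11} are pairwise adjacent, and any tree decomposition puts a clique entirely inside one bag — forcing width ≥ 3. Hence tw(G) = 3 exactly.

3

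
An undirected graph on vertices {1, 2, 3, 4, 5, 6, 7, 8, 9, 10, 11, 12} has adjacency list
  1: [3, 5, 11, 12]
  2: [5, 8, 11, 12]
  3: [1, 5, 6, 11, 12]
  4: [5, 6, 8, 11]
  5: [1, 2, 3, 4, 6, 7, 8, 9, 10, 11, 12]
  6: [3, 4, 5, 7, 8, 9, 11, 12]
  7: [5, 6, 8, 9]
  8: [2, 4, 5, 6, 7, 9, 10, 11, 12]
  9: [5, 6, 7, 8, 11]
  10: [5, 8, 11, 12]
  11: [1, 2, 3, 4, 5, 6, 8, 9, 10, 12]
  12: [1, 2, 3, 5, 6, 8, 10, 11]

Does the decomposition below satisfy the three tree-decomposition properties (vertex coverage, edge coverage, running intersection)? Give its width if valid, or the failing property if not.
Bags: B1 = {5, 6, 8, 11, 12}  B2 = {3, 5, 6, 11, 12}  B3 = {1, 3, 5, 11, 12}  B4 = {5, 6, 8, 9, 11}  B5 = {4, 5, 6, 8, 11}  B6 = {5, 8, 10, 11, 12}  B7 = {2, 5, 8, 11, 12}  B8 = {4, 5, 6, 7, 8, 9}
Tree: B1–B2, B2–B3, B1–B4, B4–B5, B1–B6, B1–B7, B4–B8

No — bags containing vertex 4 are not connected in the tree.

A tree decomposition must satisfy three properties: every vertex lies in some bag; for every edge, both endpoints lie together in some bag; and for every vertex, the bags containing it form a connected subtree. Here bags containing vertex 4 are not connected in the tree, so the decomposition is invalid.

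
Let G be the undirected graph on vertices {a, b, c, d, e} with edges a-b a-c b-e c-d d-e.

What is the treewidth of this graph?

A width-2 tree decomposition is:
Bags: B1 = {a, c, d}  B2 = {a, b, d}  B3 = {b, d, e}
Tree: B1–B2, B2–B3
Each bag holds 3 vertices, so the decomposition has width 2, which upper-bounds the treewidth. The edges d–c–a–b–e–d form a cycle, so G is not a tree and its treewidth is at least 2. Hence tw(G) = 2 exactly.

2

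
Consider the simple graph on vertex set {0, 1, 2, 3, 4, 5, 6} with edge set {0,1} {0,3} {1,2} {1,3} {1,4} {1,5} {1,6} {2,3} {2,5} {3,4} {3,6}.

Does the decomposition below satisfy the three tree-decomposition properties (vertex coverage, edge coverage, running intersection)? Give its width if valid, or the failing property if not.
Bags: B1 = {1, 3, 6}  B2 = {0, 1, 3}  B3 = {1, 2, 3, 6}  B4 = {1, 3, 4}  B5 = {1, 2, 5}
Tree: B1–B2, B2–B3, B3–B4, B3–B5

No — bags containing vertex 6 are not connected in the tree.

A tree decomposition must satisfy three properties: every vertex lies in some bag; for every edge, both endpoints lie together in some bag; and for every vertex, the bags containing it form a connected subtree. Here bags containing vertex 6 are not connected in the tree, so the decomposition is invalid.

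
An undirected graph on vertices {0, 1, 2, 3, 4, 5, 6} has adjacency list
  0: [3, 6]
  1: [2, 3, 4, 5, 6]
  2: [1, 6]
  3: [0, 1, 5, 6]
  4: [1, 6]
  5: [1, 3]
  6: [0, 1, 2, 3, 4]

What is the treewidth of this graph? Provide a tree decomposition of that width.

The largest bag has 3 vertices, giving width 2; this decomposition certifies tw(G) ≤ 2. For the lower bound, the 3 vertices {0, 3, 6} are pairwise adjacent, and any tree decomposition puts a clique entirely inside one bag — forcing width ≥ 2. Therefore the treewidth is 2.

Treewidth 2.
One optimal decomposition is:
Bags: B1 = {1, 3, 6}  B2 = {0, 3, 6}  B3 = {1, 4, 6}  B4 = {1, 3, 5}  B5 = {1, 2, 6}
Tree: B1–B2, B1–B3, B1–B4, B3–B5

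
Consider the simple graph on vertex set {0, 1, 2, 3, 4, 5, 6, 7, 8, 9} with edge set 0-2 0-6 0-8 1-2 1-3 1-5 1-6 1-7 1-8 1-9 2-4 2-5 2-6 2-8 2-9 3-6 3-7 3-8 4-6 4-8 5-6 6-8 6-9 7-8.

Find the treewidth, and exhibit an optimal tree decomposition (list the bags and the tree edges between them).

Each bag holds 4 vertices, so the decomposition has width 3, which upper-bounds the treewidth. For the lower bound, the 4 vertices {0, 2, 6, 8} are pairwise adjacent, and any tree decomposition puts a clique entirely inside one bag — forcing width ≥ 3. The upper and lower bounds meet at 3, so that is the treewidth.

Treewidth 3.
Bags: B1 = {0, 2, 6, 8}  B2 = {2, 4, 6, 8}  B3 = {1, 2, 6, 8}  B4 = {1, 3, 6, 8}  B5 = {1, 2, 5, 6}  B6 = {1, 2, 6, 9}  B7 = {1, 3, 7, 8}
Tree: B1–B2, B1–B3, B3–B4, B3–B5, B3–B6, B4–B7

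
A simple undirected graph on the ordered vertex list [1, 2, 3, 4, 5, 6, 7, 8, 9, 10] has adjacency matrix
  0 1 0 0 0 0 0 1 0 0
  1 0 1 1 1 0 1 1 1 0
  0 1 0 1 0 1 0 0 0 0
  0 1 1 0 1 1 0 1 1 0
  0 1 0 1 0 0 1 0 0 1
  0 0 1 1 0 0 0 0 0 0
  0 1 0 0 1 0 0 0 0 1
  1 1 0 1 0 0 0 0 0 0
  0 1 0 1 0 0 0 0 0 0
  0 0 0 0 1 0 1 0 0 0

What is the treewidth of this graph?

A width-2 tree decomposition is:
Bags: B1 = {2, 4, 5}  B2 = {2, 4, 8}  B3 = {2, 4, 9}  B4 = {2, 3, 4}  B5 = {2, 5, 7}  B6 = {1, 2, 8}  B7 = {3, 4, 6}  B8 = {5, 7, 10}
Tree: B1–B2, B1–B3, B3–B4, B1–B5, B2–B6, B4–B7, B5–B8
Every bag has size at most 3, so the width is 3 − 1 = 2 and tw(G) ≤ 2. For the lower bound, the 3 vertices {1, 2, 8} are pairwise adjacent, and any tree decomposition puts a clique entirely inside one bag — forcing width ≥ 2. Therefore the treewidth is 2.

2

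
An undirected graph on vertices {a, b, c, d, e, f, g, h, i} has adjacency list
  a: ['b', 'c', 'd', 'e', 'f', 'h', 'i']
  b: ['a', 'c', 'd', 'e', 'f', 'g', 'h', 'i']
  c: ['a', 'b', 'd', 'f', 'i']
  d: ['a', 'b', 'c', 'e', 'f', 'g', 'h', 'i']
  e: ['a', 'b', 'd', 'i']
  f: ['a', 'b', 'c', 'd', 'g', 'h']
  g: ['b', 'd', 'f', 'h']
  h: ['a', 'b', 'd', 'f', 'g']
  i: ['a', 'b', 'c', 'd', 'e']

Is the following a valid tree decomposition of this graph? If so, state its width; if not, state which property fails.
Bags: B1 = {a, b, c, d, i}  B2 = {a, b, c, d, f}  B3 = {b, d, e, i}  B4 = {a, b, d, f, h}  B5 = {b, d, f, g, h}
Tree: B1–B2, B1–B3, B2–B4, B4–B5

No — edge (a,e) lies in no bag.

A tree decomposition must satisfy three properties: every vertex lies in some bag; for every edge, both endpoints lie together in some bag; and for every vertex, the bags containing it form a connected subtree. Here edge (a,e) lies in no bag, so the decomposition is invalid.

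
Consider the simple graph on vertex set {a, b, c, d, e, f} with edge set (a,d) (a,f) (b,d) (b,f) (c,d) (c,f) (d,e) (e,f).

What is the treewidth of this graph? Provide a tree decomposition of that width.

Treewidth 2.
Bags: B1 = {d, e, f}  B2 = {c, d, f}  B3 = {b, d, f}  B4 = {a, d, f}
Tree: B1–B2, B2–B3, B3–B4

Every bag has size at most 3, so the width is 3 − 1 = 2 and tw(G) ≤ 2. The edges e–d–c–f–e form a cycle, so G is not a tree and its treewidth is at least 2. Combining the bounds, tw(G) = 2.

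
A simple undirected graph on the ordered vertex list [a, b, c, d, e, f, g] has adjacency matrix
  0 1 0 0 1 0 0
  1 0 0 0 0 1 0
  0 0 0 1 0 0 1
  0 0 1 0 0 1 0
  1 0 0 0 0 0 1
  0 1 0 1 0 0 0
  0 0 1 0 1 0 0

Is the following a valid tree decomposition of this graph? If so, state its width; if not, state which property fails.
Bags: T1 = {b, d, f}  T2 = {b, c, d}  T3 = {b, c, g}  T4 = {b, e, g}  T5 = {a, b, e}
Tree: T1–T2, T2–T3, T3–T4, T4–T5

Yes; width 2.

Checking the three conditions: (i) the bags cover all of {a, b, c, d, e, f, g}; (ii) for each edge, some bag contains both endpoints; (iii) the bags containing any fixed vertex form a subtree. All hold, so the decomposition is valid with width 3 − 1 = 2.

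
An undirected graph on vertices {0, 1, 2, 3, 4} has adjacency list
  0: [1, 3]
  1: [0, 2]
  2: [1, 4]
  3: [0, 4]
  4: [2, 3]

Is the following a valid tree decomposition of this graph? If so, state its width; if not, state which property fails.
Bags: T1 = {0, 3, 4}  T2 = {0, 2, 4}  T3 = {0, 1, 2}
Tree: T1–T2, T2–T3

Yes; width 2.

Vertex coverage: the bags together contain {0, 1, 2, 3, 4}, the full vertex set. Edge coverage: each edge of G has both endpoints in at least one bag. Running intersection: for every vertex, the bags containing it form a connected subtree. All three properties hold, so this is a valid tree decomposition of width max|bag| − 1 = 2, and hence tw(G) ≤ 2.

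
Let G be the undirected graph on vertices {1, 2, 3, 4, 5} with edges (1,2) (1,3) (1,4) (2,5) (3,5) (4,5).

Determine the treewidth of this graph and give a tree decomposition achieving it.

Every bag has size at most 3, so the width is 3 − 1 = 2 and tw(G) ≤ 2. Since 3–5–4–1–3 is a cycle in G, G is not acyclic. Forests are exactly the graphs of treewidth ≤ 1, so tw(G) ≥ 2. Combining the bounds, tw(G) = 2.

Treewidth 2.
One optimal decomposition is:
Bags: B1 = {1, 3, 5}  B2 = {1, 4, 5}  B3 = {1, 2, 5}
Tree: B1–B2, B2–B3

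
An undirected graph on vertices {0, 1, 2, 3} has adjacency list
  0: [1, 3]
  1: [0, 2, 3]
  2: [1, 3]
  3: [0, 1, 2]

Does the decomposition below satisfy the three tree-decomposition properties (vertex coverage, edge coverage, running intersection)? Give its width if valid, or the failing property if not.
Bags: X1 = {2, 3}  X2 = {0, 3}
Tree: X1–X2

A tree decomposition must satisfy three properties: every vertex lies in some bag; for every edge, both endpoints lie together in some bag; and for every vertex, the bags containing it form a connected subtree. Here vertex 1 appears in no bag, so the decomposition is invalid.

No — vertex 1 appears in no bag.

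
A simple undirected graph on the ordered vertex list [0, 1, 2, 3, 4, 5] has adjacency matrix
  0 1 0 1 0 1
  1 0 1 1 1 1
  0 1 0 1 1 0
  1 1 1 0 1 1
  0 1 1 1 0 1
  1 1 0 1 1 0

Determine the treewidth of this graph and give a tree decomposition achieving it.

Treewidth 3.
One optimal decomposition is:
Bags: B1 = {1, 2, 3, 4}  B2 = {1, 3, 4, 5}  B3 = {0, 1, 3, 5}
Tree: B1–B2, B2–B3

The largest bag has 4 vertices, giving width 3; this decomposition certifies tw(G) ≤ 3. For the lower bound, the 4 vertices {0, 1, 3, 5} are pairwise adjacent, and any tree decomposition puts a clique entirely inside one bag — forcing width ≥ 3. The upper and lower bounds meet at 3, so that is the treewidth.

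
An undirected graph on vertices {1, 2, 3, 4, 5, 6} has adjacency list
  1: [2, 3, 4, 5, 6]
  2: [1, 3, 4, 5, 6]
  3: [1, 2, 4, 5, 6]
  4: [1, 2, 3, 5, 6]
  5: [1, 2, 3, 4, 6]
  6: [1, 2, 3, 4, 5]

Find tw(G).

5

A width-5 tree decomposition is:
Bags: B1 = {1, 2, 3, 4, 5, 6}
Tree: (single bag)
A single bag containing all 6 vertices is trivially a valid decomposition of width 5. For the lower bound, the 6 vertices {1, 2, 3, 4, 5, 6} are pairwise adjacent, and any tree decomposition puts a clique entirely inside one bag — forcing width ≥ 5. Hence tw(G) = 5 exactly.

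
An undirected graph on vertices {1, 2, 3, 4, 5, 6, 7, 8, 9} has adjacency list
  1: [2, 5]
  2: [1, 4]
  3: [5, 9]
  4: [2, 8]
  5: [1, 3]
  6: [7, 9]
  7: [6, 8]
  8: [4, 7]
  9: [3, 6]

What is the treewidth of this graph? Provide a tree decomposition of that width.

Each bag holds 3 vertices, so the decomposition has width 2, which upper-bounds the treewidth. For the lower bound, G contains the cycle 4–8–7–6–9–3–5–1–2–4, so G is not a forest; only forests have treewidth ≤ 1, hence tw(G) ≥ 2. Therefore the treewidth is 2.

Treewidth 2.
Bags: B1 = {4, 7, 8}  B2 = {4, 6, 7}  B3 = {4, 6, 9}  B4 = {3, 4, 9}  B5 = {3, 4, 5}  B6 = {1, 4, 5}  B7 = {1, 2, 4}
Tree: B1–B2, B2–B3, B3–B4, B4–B5, B5–B6, B6–B7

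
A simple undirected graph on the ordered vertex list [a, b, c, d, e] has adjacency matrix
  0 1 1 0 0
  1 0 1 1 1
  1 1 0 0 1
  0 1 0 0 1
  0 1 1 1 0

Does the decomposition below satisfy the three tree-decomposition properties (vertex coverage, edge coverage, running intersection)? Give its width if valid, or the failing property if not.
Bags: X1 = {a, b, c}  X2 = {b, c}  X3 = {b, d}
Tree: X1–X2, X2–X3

No — vertex e appears in no bag.

A tree decomposition must satisfy three properties: every vertex lies in some bag; for every edge, both endpoints lie together in some bag; and for every vertex, the bags containing it form a connected subtree. Here vertex e appears in no bag, so the decomposition is invalid.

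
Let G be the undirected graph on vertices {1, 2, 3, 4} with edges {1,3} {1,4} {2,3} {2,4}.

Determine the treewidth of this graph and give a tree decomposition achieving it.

Every bag has size at most 3, so the width is 3 − 1 = 2 and tw(G) ≤ 2. The edges 2–3–1–4–2 form a cycle, so G is not a tree and its treewidth is at least 2. Therefore the treewidth is 2.

Treewidth 2.
One optimal decomposition is:
Bags: B1 = {1, 2, 3}  B2 = {1, 2, 4}
Tree: B1–B2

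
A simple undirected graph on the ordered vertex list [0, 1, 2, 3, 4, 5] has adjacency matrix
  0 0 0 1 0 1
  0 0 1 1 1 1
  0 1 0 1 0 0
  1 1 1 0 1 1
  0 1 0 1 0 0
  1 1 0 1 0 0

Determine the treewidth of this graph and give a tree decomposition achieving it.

Every bag has size at most 3, so the width is 3 − 1 = 2 and tw(G) ≤ 2. Conversely, {0, 3, 5} is a clique of size 3, and the vertices of any clique must share a bag in every tree decomposition; so some bag has ≥ 3 vertices and tw(G) ≥ 2. Hence tw(G) = 2 exactly.

Treewidth 2.
Bags: B1 = {1, 3, 5}  B2 = {1, 2, 3}  B3 = {1, 3, 4}  B4 = {0, 3, 5}
Tree: B1–B2, B1–B3, B1–B4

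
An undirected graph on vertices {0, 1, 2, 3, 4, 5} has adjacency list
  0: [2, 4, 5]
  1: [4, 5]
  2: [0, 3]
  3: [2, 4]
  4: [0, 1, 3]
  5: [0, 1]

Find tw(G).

A width-2 tree decomposition is:
Bags: B1 = {0, 2, 3}  B2 = {0, 3, 4}  B3 = {0, 4, 5}  B4 = {1, 4, 5}
Tree: B1–B2, B2–B3, B3–B4
Each bag holds 3 vertices, so the decomposition has width 2, which upper-bounds the treewidth. The edges 2–3–4–0–2 form a cycle, so G is not a tree and its treewidth is at least 2. Combining the bounds, tw(G) = 2.

2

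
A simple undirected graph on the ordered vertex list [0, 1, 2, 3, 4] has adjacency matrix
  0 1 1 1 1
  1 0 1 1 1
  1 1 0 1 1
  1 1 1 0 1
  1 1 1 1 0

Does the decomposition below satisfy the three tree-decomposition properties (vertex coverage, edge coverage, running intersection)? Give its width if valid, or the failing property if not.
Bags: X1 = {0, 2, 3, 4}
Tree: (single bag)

No — vertex 1 appears in no bag.

A tree decomposition must satisfy three properties: every vertex lies in some bag; for every edge, both endpoints lie together in some bag; and for every vertex, the bags containing it form a connected subtree. Here vertex 1 appears in no bag, so the decomposition is invalid.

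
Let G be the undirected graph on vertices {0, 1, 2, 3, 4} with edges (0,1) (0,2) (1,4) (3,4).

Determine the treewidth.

1

A width-1 tree decomposition is:
Bags: B1 = {1, 4}  B2 = {0, 1}  B3 = {0, 2}  B4 = {3, 4}
Tree: B1–B2, B2–B3, B1–B4
Every bag has size at most 2, so the width is 2 − 1 = 1 and tw(G) ≤ 1. Since G has at least one edge (e.g. 4–1), it is not an edgeless graph, so tw(G) ≥ 1. The upper and lower bounds meet at 1, so that is the treewidth.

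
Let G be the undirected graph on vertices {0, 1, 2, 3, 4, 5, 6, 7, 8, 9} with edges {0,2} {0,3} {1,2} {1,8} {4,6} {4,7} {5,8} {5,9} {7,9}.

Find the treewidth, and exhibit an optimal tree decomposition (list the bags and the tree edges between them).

Every bag has size at most 2, so the width is 2 − 1 = 1 and tw(G) ≤ 1. Any graph with an edge has treewidth ≥ 1, and G has the edge 3–0. Hence tw(G) = 1 exactly.

Treewidth 1.
Bags: B1 = {0, 3}  B2 = {0, 2}  B3 = {1, 2}  B4 = {1, 8}  B5 = {5, 8}  B6 = {5, 9}  B7 = {7, 9}  B8 = {4, 7}  B9 = {4, 6}
Tree: B1–B2, B2–B3, B3–B4, B4–B5, B5–B6, B6–B7, B7–B8, B8–B9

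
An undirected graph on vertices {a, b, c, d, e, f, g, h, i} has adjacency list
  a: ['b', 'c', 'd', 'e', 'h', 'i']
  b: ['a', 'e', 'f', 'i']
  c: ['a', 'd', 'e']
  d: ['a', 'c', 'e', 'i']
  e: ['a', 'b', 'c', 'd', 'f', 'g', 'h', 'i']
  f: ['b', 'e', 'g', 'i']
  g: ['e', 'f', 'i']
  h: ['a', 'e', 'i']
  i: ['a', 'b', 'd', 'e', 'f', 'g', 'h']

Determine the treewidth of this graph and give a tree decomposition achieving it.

Treewidth 3.
One such decomposition:
Bags: B1 = {b, e, f, i}  B2 = {a, b, e, i}  B3 = {a, d, e, i}  B4 = {a, c, d, e}  B5 = {e, f, g, i}  B6 = {a, e, h, i}
Tree: B1–B2, B2–B3, B3–B4, B1–B5, B3–B6

Each bag holds 4 vertices, so the decomposition has width 3, which upper-bounds the treewidth. For the lower bound, the 4 vertices {a, c, d, e} are pairwise adjacent, and any tree decomposition puts a clique entirely inside one bag — forcing width ≥ 3. Therefore the treewidth is 3.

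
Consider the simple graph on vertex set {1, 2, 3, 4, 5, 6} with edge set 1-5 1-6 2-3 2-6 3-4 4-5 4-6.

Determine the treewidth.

2

A width-2 tree decomposition is:
Bags: B1 = {1, 5, 6}  B2 = {4, 5, 6}  B3 = {2, 4, 6}  B4 = {2, 3, 4}
Tree: B1–B2, B2–B3, B3–B4
Every bag has size at most 3, so the width is 3 − 1 = 2 and tw(G) ≤ 2. Since 1–5–4–6–1 is a cycle in G, G is not acyclic. Forests are exactly the graphs of treewidth ≤ 1, so tw(G) ≥ 2. The upper and lower bounds meet at 2, so that is the treewidth.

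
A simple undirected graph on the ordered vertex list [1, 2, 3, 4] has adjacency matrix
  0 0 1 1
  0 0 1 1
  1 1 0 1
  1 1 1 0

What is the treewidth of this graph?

A width-2 tree decomposition is:
Bags: B1 = {2, 3, 4}  B2 = {1, 3, 4}
Tree: B1–B2
Every bag has size at most 3, so the width is 3 − 1 = 2 and tw(G) ≤ 2. For the lower bound, the 3 vertices {1, 3, 4} are pairwise adjacent, and any tree decomposition puts a clique entirely inside one bag — forcing width ≥ 2. Hence tw(G) = 2 exactly.

2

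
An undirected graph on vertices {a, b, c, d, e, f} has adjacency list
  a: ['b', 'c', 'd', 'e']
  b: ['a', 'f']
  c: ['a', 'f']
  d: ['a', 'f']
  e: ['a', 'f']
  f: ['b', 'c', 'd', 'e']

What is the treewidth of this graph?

A width-2 tree decomposition is:
Bags: B1 = {a, c, f}  B2 = {a, d, f}  B3 = {a, e, f}  B4 = {a, b, f}
Tree: B1–B2, B2–B3, B3–B4
Every bag has size at most 3, so the width is 3 − 1 = 2 and tw(G) ≤ 2. The edges c–f–d–a–c form a cycle, so G is not a tree and its treewidth is at least 2. Hence tw(G) = 2 exactly.

2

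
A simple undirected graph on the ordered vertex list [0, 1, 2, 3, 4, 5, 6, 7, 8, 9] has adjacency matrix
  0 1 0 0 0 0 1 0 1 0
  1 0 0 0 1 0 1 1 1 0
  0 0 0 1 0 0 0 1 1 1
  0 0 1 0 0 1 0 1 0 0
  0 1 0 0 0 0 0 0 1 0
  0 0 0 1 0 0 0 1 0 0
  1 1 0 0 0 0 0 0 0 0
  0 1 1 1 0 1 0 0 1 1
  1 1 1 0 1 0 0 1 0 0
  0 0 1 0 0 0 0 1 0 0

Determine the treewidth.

2

A width-2 tree decomposition is:
Bags: B1 = {1, 7, 8}  B2 = {2, 7, 8}  B3 = {2, 3, 7}  B4 = {2, 7, 9}  B5 = {0, 1, 8}  B6 = {1, 4, 8}  B7 = {3, 5, 7}  B8 = {0, 1, 6}
Tree: B1–B2, B2–B3, B3–B4, B1–B5, B5–B6, B3–B7, B5–B8
Each bag holds 3 vertices, so the decomposition has width 2, which upper-bounds the treewidth. On the other hand G contains the 3-clique {0, 1, 8}. A clique must lie in a single bag of any decomposition, so no decomposition can have width below 2. Combining the bounds, tw(G) = 2.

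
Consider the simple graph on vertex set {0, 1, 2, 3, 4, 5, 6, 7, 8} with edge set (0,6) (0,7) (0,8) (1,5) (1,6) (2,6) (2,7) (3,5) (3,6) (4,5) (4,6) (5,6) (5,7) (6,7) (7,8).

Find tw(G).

2

A width-2 tree decomposition is:
Bags: B1 = {5, 6, 7}  B2 = {0, 6, 7}  B3 = {4, 5, 6}  B4 = {3, 5, 6}  B5 = {0, 7, 8}  B6 = {2, 6, 7}  B7 = {1, 5, 6}
Tree: B1–B2, B1–B3, B1–B4, B2–B5, B1–B6, B4–B7
Every bag has size at most 3, so the width is 3 − 1 = 2 and tw(G) ≤ 2. For the lower bound, the 3 vertices {0, 7, 8} are pairwise adjacent, and any tree decomposition puts a clique entirely inside one bag — forcing width ≥ 2. Hence tw(G) = 2 exactly.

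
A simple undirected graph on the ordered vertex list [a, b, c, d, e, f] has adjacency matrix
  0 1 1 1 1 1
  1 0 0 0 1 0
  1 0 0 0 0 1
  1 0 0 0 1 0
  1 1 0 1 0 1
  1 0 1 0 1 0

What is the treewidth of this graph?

A width-2 tree decomposition is:
Bags: B1 = {a, e, f}  B2 = {a, d, e}  B3 = {a, b, e}  B4 = {a, c, f}
Tree: B1–B2, B1–B3, B1–B4
The largest bag has 3 vertices, giving width 2; this decomposition certifies tw(G) ≤ 2. For the lower bound, the 3 vertices {a, d, e} are pairwise adjacent, and any tree decomposition puts a clique entirely inside one bag — forcing width ≥ 2. Therefore the treewidth is 2.

2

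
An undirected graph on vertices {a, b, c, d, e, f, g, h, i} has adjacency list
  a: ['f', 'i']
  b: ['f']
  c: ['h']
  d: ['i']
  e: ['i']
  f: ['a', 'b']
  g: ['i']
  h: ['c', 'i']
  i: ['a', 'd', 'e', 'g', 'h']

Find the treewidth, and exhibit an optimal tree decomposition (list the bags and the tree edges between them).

Each bag holds 2 vertices, so the decomposition has width 1, which upper-bounds the treewidth. G has an edge, so its treewidth is at least 1. Hence tw(G) = 1 exactly.

Treewidth 1.
Bags: B1 = {h, i}  B2 = {d, i}  B3 = {a, i}  B4 = {a, f}  B5 = {g, i}  B6 = {b, f}  B7 = {c, h}  B8 = {e, i}
Tree: B1–B2, B2–B3, B3–B4, B2–B5, B4–B6, B1–B7, B2–B8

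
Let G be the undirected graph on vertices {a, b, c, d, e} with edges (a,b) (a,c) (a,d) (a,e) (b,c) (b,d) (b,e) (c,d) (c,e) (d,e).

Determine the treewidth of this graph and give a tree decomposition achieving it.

Treewidth 4.
One such decomposition:
Bags: B1 = {a, b, c, d, e}
Tree: (single bag)

A single bag containing all 5 vertices is trivially a valid decomposition of width 4. On the other hand G contains the 5-clique {a, b, c, d, e}. A clique must lie in a single bag of any decomposition, so no decomposition can have width below 4. Combining the bounds, tw(G) = 4.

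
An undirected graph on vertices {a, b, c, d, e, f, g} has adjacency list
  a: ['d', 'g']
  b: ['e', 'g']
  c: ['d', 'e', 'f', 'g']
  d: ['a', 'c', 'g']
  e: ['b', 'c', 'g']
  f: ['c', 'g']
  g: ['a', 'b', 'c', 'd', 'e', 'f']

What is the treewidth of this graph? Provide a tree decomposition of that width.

Every bag has size at most 3, so the width is 3 − 1 = 2 and tw(G) ≤ 2. On the other hand G contains the 3-clique {c, d, g}. A clique must lie in a single bag of any decomposition, so no decomposition can have width below 2. The upper and lower bounds meet at 2, so that is the treewidth.

Treewidth 2.
Bags: B1 = {c, e, g}  B2 = {c, d, g}  B3 = {c, f, g}  B4 = {a, d, g}  B5 = {b, e, g}
Tree: B1–B2, B1–B3, B2–B4, B1–B5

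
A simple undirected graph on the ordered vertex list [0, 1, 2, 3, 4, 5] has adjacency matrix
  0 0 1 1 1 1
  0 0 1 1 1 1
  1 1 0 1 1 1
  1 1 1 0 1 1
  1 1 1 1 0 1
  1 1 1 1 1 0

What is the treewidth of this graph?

4

A width-4 tree decomposition is:
Bags: B1 = {0, 2, 3, 4, 5}  B2 = {1, 2, 3, 4, 5}
Tree: B1–B2
Each bag holds 5 vertices, so the decomposition has width 4, which upper-bounds the treewidth. For the lower bound, the 5 vertices {0, 2, 3, 4, 5} are pairwise adjacent, and any tree decomposition puts a clique entirely inside one bag — forcing width ≥ 4. Combining the bounds, tw(G) = 4.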